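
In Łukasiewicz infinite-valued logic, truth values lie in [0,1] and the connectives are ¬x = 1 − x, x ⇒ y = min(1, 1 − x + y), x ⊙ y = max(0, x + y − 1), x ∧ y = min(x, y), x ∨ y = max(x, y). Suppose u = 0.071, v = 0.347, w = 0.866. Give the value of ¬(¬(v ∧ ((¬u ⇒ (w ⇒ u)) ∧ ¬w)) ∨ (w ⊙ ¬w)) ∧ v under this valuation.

0.134

¬u = 1 − 0.071 = 0.929
w ⇒ u = min(1, 1 − 0.866 + 0.071) = min(1, 0.205) = 0.205
¬u ⇒ (w ⇒ u) = min(1, 1 − 0.929 + 0.205) = min(1, 0.276) = 0.276
¬w = 1 − 0.866 = 0.134
(¬u ⇒ (w ⇒ u)) ∧ ¬w = min(0.276, 0.134) = 0.134
v ∧ ((¬u ⇒ (w ⇒ u)) ∧ ¬w) = min(0.347, 0.134) = 0.134
¬(v ∧ ((¬u ⇒ (w ⇒ u)) ∧ ¬w)) = 1 − 0.134 = 0.866
w ⊙ ¬w = max(0, 0.866 + 0.134 − 1) = max(0, 0.000) = 0.000
¬(v ∧ ((¬u ⇒ (w ⇒ u)) ∧ ¬w)) ∨ (w ⊙ ¬w) = max(0.866, 0.000) = 0.866
¬(¬(v ∧ ((¬u ⇒ (w ⇒ u)) ∧ ¬w)) ∨ (w ⊙ ¬w)) = 1 − 0.866 = 0.134
¬(¬(v ∧ ((¬u ⇒ (w ⇒ u)) ∧ ¬w)) ∨ (w ⊙ ¬w)) ∧ v = min(0.134, 0.347) = 0.134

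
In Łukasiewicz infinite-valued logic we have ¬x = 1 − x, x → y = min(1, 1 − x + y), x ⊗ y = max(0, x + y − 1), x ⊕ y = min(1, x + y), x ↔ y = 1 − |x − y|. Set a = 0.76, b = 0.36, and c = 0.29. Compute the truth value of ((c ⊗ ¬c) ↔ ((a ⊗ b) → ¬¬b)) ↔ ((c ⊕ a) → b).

¬c = 1 − 0.29 = 0.71
c ⊗ ¬c = max(0, 0.29 + 0.71 − 1) = max(0, 0.00) = 0.00
a ⊗ b = max(0, 0.76 + 0.36 − 1) = max(0, 0.12) = 0.12
¬b = 1 − 0.36 = 0.64
¬¬b = 1 − 0.64 = 0.36
(a ⊗ b) → ¬¬b = min(1, 1 − 0.12 + 0.36) = min(1, 1.24) = 1.00
(c ⊗ ¬c) ↔ ((a ⊗ b) → ¬¬b) = 1 − |0.00 − 1.00| = 1 − 1.00 = 0.00
c ⊕ a = min(1, 0.29 + 0.76) = min(1, 1.05) = 1.00
(c ⊕ a) → b = min(1, 1 − 1.00 + 0.36) = min(1, 0.36) = 0.36
((c ⊗ ¬c) ↔ ((a ⊗ b) → ¬¬b)) ↔ ((c ⊕ a) → b) = 1 − |0.00 − 0.36| = 1 − 0.36 = 0.64

0.64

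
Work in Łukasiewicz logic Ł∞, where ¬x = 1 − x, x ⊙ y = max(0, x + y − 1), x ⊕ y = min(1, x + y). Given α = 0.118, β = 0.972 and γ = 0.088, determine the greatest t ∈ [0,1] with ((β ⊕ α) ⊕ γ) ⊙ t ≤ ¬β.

0.028

β ⊕ α = min(1, 0.972 + 0.118) = min(1, 1.090) = 1.000
(β ⊕ α) ⊕ γ = min(1, 1.000 + 0.088) = min(1, 1.088) = 1.000
So the left factor is (β ⊕ α) ⊕ γ = 1.000.
¬β = 1 − 0.972 = 0.028
So the right-hand bound is ¬β = 0.028.
The residuum of the Łukasiewicz t-norm gives the supremum: min(1, 1 − 1.000 + 0.028).
1 − 1.000 + 0.028 = 0.028, so t = min(1, 0.028) = 0.028.
Check: 1.000 ⊙ 0.028 = max(0, 0.028) = 0.028 ≤ 0.028.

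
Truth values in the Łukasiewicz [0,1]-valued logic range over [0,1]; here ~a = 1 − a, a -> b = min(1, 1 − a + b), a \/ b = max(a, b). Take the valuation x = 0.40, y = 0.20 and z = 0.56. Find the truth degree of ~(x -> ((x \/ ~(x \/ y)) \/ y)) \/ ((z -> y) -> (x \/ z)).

x \/ y = max(0.40, 0.20) = 0.40
~(x \/ y) = 1 − 0.40 = 0.60
x \/ ~(x \/ y) = max(0.40, 0.60) = 0.60
(x \/ ~(x \/ y)) \/ y = max(0.60, 0.20) = 0.60
x -> ((x \/ ~(x \/ y)) \/ y) = min(1, 1 − 0.40 + 0.60) = min(1, 1.20) = 1.00
~(x -> ((x \/ ~(x \/ y)) \/ y)) = 1 − 1.00 = 0.00
z -> y = min(1, 1 − 0.56 + 0.20) = min(1, 0.64) = 0.64
x \/ z = max(0.40, 0.56) = 0.56
(z -> y) -> (x \/ z) = min(1, 1 − 0.64 + 0.56) = min(1, 0.92) = 0.92
~(x -> ((x \/ ~(x \/ y)) \/ y)) \/ ((z -> y) -> (x \/ z)) = max(0.00, 0.92) = 0.92

0.92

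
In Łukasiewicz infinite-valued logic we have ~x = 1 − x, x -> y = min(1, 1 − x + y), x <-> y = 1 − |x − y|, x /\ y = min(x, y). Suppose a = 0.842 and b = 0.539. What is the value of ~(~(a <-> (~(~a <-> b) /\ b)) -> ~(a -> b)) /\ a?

0.158

~a = 1 − 0.842 = 0.158
~a <-> b = 1 − |0.158 − 0.539| = 1 − 0.381 = 0.619
~(~a <-> b) = 1 − 0.619 = 0.381
~(~a <-> b) /\ b = min(0.381, 0.539) = 0.381
a <-> (~(~a <-> b) /\ b) = 1 − |0.842 − 0.381| = 1 − 0.461 = 0.539
~(a <-> (~(~a <-> b) /\ b)) = 1 − 0.539 = 0.461
a -> b = min(1, 1 − 0.842 + 0.539) = min(1, 0.697) = 0.697
~(a -> b) = 1 − 0.697 = 0.303
~(a <-> (~(~a <-> b) /\ b)) -> ~(a -> b) = min(1, 1 − 0.461 + 0.303) = min(1, 0.842) = 0.842
~(~(a <-> (~(~a <-> b) /\ b)) -> ~(a -> b)) = 1 − 0.842 = 0.158
~(~(a <-> (~(~a <-> b) /\ b)) -> ~(a -> b)) /\ a = min(0.158, 0.842) = 0.158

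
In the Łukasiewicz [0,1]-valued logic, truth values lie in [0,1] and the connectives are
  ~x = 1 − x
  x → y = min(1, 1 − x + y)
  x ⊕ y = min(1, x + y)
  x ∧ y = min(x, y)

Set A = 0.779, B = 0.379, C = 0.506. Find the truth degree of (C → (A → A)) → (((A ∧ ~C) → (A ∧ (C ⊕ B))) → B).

A → A = min(1, 1 − 0.779 + 0.779) = min(1, 1.000) = 1.000
C → (A → A) = min(1, 1 − 0.506 + 1.000) = min(1, 1.494) = 1.000
~C = 1 − 0.506 = 0.494
A ∧ ~C = min(0.779, 0.494) = 0.494
C ⊕ B = min(1, 0.506 + 0.379) = min(1, 0.885) = 0.885
A ∧ (C ⊕ B) = min(0.779, 0.885) = 0.779
(A ∧ ~C) → (A ∧ (C ⊕ B)) = min(1, 1 − 0.494 + 0.779) = min(1, 1.285) = 1.000
((A ∧ ~C) → (A ∧ (C ⊕ B))) → B = min(1, 1 − 1.000 + 0.379) = min(1, 0.379) = 0.379
(C → (A → A)) → (((A ∧ ~C) → (A ∧ (C ⊕ B))) → B) = min(1, 1 − 1.000 + 0.379) = min(1, 0.379) = 0.379

0.379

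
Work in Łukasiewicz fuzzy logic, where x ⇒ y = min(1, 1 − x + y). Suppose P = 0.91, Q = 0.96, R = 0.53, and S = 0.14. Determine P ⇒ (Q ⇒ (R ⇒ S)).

0.74

R ⇒ S = min(1, 1 − 0.53 + 0.14) = min(1, 0.61) = 0.61
Q ⇒ (R ⇒ S) = min(1, 1 − 0.96 + 0.61) = min(1, 0.65) = 0.65
P ⇒ (Q ⇒ (R ⇒ S)) = min(1, 1 − 0.91 + 0.65) = min(1, 0.74) = 0.74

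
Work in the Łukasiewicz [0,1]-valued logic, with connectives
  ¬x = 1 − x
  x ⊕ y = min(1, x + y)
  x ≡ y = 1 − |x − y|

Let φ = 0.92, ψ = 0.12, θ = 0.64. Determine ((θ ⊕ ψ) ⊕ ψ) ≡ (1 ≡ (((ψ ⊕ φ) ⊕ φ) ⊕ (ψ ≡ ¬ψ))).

θ ⊕ ψ = min(1, 0.64 + 0.12) = min(1, 0.76) = 0.76
(θ ⊕ ψ) ⊕ ψ = min(1, 0.76 + 0.12) = min(1, 0.88) = 0.88
ψ ⊕ φ = min(1, 0.12 + 0.92) = min(1, 1.04) = 1.00
(ψ ⊕ φ) ⊕ φ = min(1, 1.00 + 0.92) = min(1, 1.92) = 1.00
¬ψ = 1 − 0.12 = 0.88
ψ ≡ ¬ψ = 1 − |0.12 − 0.88| = 1 − 0.76 = 0.24
((ψ ⊕ φ) ⊕ φ) ⊕ (ψ ≡ ¬ψ) = min(1, 1.00 + 0.24) = min(1, 1.24) = 1.00
1 ≡ (((ψ ⊕ φ) ⊕ φ) ⊕ (ψ ≡ ¬ψ)) = 1 − |1.00 − 1.00| = 1 − 0.00 = 1.00
((θ ⊕ ψ) ⊕ ψ) ≡ (1 ≡ (((ψ ⊕ φ) ⊕ φ) ⊕ (ψ ≡ ¬ψ))) = 1 − |0.88 − 1.00| = 1 − 0.12 = 0.88

0.88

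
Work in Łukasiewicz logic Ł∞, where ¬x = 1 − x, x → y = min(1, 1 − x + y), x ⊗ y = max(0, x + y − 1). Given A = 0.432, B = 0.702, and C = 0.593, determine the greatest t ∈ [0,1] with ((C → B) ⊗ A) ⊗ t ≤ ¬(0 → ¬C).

0.568

C → B = min(1, 1 − 0.593 + 0.702) = min(1, 1.109) = 1.000
(C → B) ⊗ A = max(0, 1.000 + 0.432 − 1) = max(0, 0.432) = 0.432
So the left factor is (C → B) ⊗ A = 0.432.
¬C = 1 − 0.593 = 0.407
0 → ¬C = min(1, 1 − 0.000 + 0.407) = min(1, 1.407) = 1.000
¬(0 → ¬C) = 1 − 1.000 = 0.000
So the right-hand bound is ¬(0 → ¬C) = 0.000.
The residuum of the Łukasiewicz t-norm gives the supremum: min(1, 1 − 0.432 + 0.000).
1 − 0.432 + 0.000 = 0.568, so t = min(1, 0.568) = 0.568.
Check: 0.432 ⊗ 0.568 = max(0, 0.000) = 0.000 ≤ 0.000.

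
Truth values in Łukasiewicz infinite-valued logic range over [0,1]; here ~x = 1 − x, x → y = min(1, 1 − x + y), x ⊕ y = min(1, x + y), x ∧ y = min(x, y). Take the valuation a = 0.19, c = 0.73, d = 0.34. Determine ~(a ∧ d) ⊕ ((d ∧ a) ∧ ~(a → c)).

a ∧ d = min(0.19, 0.34) = 0.19
~(a ∧ d) = 1 − 0.19 = 0.81
d ∧ a = min(0.34, 0.19) = 0.19
a → c = min(1, 1 − 0.19 + 0.73) = min(1, 1.54) = 1.00
~(a → c) = 1 − 1.00 = 0.00
(d ∧ a) ∧ ~(a → c) = min(0.19, 0.00) = 0.00
~(a ∧ d) ⊕ ((d ∧ a) ∧ ~(a → c)) = min(1, 0.81 + 0.00) = min(1, 0.81) = 0.81

0.81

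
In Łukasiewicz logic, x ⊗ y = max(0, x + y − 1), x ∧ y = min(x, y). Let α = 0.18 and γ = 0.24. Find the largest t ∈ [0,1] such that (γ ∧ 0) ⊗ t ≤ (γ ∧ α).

γ ∧ 0 = min(0.24, 0.00) = 0.00
So the left factor is γ ∧ 0 = 0.00.
γ ∧ α = min(0.24, 0.18) = 0.18
So the right-hand bound is γ ∧ α = 0.18.
The residuum of the Łukasiewicz t-norm gives the supremum: min(1, 1 − 0.00 + 0.18).
1 − 0.00 + 0.18 = 1.18, so t = min(1, 1.18) = 1.00.
Check: 0.00 ⊗ 1.00 = max(0, 0.00) = 0.00 ≤ 0.18.

1.00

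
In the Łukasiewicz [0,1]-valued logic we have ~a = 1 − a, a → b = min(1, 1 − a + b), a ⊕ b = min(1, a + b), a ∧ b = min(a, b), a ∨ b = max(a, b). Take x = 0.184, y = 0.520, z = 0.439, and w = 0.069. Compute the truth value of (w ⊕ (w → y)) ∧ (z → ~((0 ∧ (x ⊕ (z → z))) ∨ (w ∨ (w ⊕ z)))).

w → y = min(1, 1 − 0.069 + 0.520) = min(1, 1.451) = 1.000
w ⊕ (w → y) = min(1, 0.069 + 1.000) = min(1, 1.069) = 1.000
z → z = min(1, 1 − 0.439 + 0.439) = min(1, 1.000) = 1.000
x ⊕ (z → z) = min(1, 0.184 + 1.000) = min(1, 1.184) = 1.000
0 ∧ (x ⊕ (z → z)) = min(0.000, 1.000) = 0.000
w ⊕ z = min(1, 0.069 + 0.439) = min(1, 0.508) = 0.508
w ∨ (w ⊕ z) = max(0.069, 0.508) = 0.508
(0 ∧ (x ⊕ (z → z))) ∨ (w ∨ (w ⊕ z)) = max(0.000, 0.508) = 0.508
~((0 ∧ (x ⊕ (z → z))) ∨ (w ∨ (w ⊕ z))) = 1 − 0.508 = 0.492
z → ~((0 ∧ (x ⊕ (z → z))) ∨ (w ∨ (w ⊕ z))) = min(1, 1 − 0.439 + 0.492) = min(1, 1.053) = 1.000
(w ⊕ (w → y)) ∧ (z → ~((0 ∧ (x ⊕ (z → z))) ∨ (w ∨ (w ⊕ z)))) = min(1.000, 1.000) = 1.000

1.000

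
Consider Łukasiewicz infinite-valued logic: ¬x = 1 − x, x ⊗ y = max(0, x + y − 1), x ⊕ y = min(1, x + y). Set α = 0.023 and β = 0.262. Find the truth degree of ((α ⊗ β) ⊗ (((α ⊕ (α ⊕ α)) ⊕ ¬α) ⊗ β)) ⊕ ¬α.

0.977

α ⊗ β = max(0, 0.023 + 0.262 − 1) = max(0, -0.715) = 0.000
α ⊕ α = min(1, 0.023 + 0.023) = min(1, 0.046) = 0.046
α ⊕ (α ⊕ α) = min(1, 0.023 + 0.046) = min(1, 0.069) = 0.069
¬α = 1 − 0.023 = 0.977
(α ⊕ (α ⊕ α)) ⊕ ¬α = min(1, 0.069 + 0.977) = min(1, 1.046) = 1.000
((α ⊕ (α ⊕ α)) ⊕ ¬α) ⊗ β = max(0, 1.000 + 0.262 − 1) = max(0, 0.262) = 0.262
(α ⊗ β) ⊗ (((α ⊕ (α ⊕ α)) ⊕ ¬α) ⊗ β) = max(0, 0.000 + 0.262 − 1) = max(0, -0.738) = 0.000
((α ⊗ β) ⊗ (((α ⊕ (α ⊕ α)) ⊕ ¬α) ⊗ β)) ⊕ ¬α = min(1, 0.000 + 0.977) = min(1, 0.977) = 0.977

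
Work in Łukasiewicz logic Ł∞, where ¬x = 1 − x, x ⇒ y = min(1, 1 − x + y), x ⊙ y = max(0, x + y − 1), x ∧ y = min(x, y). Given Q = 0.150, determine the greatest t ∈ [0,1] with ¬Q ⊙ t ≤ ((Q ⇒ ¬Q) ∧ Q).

0.300

¬Q = 1 − 0.150 = 0.850
So the left factor is ¬Q = 0.850.
Q ⇒ ¬Q = min(1, 1 − 0.150 + 0.850) = min(1, 1.700) = 1.000
(Q ⇒ ¬Q) ∧ Q = min(1.000, 0.150) = 0.150
So the right-hand bound is (Q ⇒ ¬Q) ∧ Q = 0.150.
The residuum of the Łukasiewicz t-norm gives the supremum: min(1, 1 − 0.850 + 0.150).
1 − 0.850 + 0.150 = 0.300, so t = min(1, 0.300) = 0.300.
Check: 0.850 ⊙ 0.300 = max(0, 0.150) = 0.150 ≤ 0.150.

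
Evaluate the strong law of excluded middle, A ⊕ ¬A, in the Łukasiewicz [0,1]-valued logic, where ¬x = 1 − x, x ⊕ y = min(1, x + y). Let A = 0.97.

¬A = 1 − 0.97 = 0.03
A ⊕ ¬A = min(1, 0.97 + 0.03) = min(1, 1.00) = 1.00
(As expected: always 1 in Ł∞ since a ⊕ (1−a) = 1.)

1.00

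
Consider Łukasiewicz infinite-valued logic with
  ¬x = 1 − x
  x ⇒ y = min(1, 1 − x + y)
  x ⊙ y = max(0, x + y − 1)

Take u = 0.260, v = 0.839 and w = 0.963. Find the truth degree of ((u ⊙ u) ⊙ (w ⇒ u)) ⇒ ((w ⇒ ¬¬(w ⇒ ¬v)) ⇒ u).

1.000

u ⊙ u = max(0, 0.260 + 0.260 − 1) = max(0, -0.480) = 0.000
w ⇒ u = min(1, 1 − 0.963 + 0.260) = min(1, 0.297) = 0.297
(u ⊙ u) ⊙ (w ⇒ u) = max(0, 0.000 + 0.297 − 1) = max(0, -0.703) = 0.000
¬v = 1 − 0.839 = 0.161
w ⇒ ¬v = min(1, 1 − 0.963 + 0.161) = min(1, 0.198) = 0.198
¬(w ⇒ ¬v) = 1 − 0.198 = 0.802
¬¬(w ⇒ ¬v) = 1 − 0.802 = 0.198
w ⇒ ¬¬(w ⇒ ¬v) = min(1, 1 − 0.963 + 0.198) = min(1, 0.235) = 0.235
(w ⇒ ¬¬(w ⇒ ¬v)) ⇒ u = min(1, 1 − 0.235 + 0.260) = min(1, 1.025) = 1.000
((u ⊙ u) ⊙ (w ⇒ u)) ⇒ ((w ⇒ ¬¬(w ⇒ ¬v)) ⇒ u) = min(1, 1 − 0.000 + 1.000) = min(1, 2.000) = 1.000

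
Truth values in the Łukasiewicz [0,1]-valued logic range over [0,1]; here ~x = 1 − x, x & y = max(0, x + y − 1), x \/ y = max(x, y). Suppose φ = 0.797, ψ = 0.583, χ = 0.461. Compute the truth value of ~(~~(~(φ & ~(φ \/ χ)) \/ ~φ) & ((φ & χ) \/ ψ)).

φ \/ χ = max(0.797, 0.461) = 0.797
~(φ \/ χ) = 1 − 0.797 = 0.203
φ & ~(φ \/ χ) = max(0, 0.797 + 0.203 − 1) = max(0, 0.000) = 0.000
~(φ & ~(φ \/ χ)) = 1 − 0.000 = 1.000
~φ = 1 − 0.797 = 0.203
~(φ & ~(φ \/ χ)) \/ ~φ = max(1.000, 0.203) = 1.000
~(~(φ & ~(φ \/ χ)) \/ ~φ) = 1 − 1.000 = 0.000
~~(~(φ & ~(φ \/ χ)) \/ ~φ) = 1 − 0.000 = 1.000
φ & χ = max(0, 0.797 + 0.461 − 1) = max(0, 0.258) = 0.258
(φ & χ) \/ ψ = max(0.258, 0.583) = 0.583
~~(~(φ & ~(φ \/ χ)) \/ ~φ) & ((φ & χ) \/ ψ) = max(0, 1.000 + 0.583 − 1) = max(0, 0.583) = 0.583
~(~~(~(φ & ~(φ \/ χ)) \/ ~φ) & ((φ & χ) \/ ψ)) = 1 − 0.583 = 0.417

0.417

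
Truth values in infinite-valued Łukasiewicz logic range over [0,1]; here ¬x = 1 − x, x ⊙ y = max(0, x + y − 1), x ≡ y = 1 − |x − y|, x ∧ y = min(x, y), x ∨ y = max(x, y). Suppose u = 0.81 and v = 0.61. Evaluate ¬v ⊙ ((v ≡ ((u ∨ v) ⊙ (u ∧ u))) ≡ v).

0.01

¬v = 1 − 0.61 = 0.39
u ∨ v = max(0.81, 0.61) = 0.81
u ∧ u = min(0.81, 0.81) = 0.81
(u ∨ v) ⊙ (u ∧ u) = max(0, 0.81 + 0.81 − 1) = max(0, 0.62) = 0.62
v ≡ ((u ∨ v) ⊙ (u ∧ u)) = 1 − |0.61 − 0.62| = 1 − 0.01 = 0.99
(v ≡ ((u ∨ v) ⊙ (u ∧ u))) ≡ v = 1 − |0.99 − 0.61| = 1 − 0.38 = 0.62
¬v ⊙ ((v ≡ ((u ∨ v) ⊙ (u ∧ u))) ≡ v) = max(0, 0.39 + 0.62 − 1) = max(0, 0.01) = 0.01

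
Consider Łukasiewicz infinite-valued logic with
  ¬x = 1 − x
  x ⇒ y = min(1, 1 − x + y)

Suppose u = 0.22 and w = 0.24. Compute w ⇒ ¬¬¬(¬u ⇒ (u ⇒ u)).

0.76

¬u = 1 − 0.22 = 0.78
u ⇒ u = min(1, 1 − 0.22 + 0.22) = min(1, 1.00) = 1.00
¬u ⇒ (u ⇒ u) = min(1, 1 − 0.78 + 1.00) = min(1, 1.22) = 1.00
¬(¬u ⇒ (u ⇒ u)) = 1 − 1.00 = 0.00
¬¬(¬u ⇒ (u ⇒ u)) = 1 − 0.00 = 1.00
¬¬¬(¬u ⇒ (u ⇒ u)) = 1 − 1.00 = 0.00
w ⇒ ¬¬¬(¬u ⇒ (u ⇒ u)) = min(1, 1 − 0.24 + 0.00) = min(1, 0.76) = 0.76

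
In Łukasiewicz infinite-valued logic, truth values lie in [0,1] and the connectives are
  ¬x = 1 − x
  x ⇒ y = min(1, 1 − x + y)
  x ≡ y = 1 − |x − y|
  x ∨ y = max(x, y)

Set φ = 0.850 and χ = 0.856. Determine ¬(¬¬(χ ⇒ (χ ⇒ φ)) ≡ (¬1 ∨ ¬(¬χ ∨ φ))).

χ ⇒ φ = min(1, 1 − 0.856 + 0.850) = min(1, 0.994) = 0.994
χ ⇒ (χ ⇒ φ) = min(1, 1 − 0.856 + 0.994) = min(1, 1.138) = 1.000
¬(χ ⇒ (χ ⇒ φ)) = 1 − 1.000 = 0.000
¬¬(χ ⇒ (χ ⇒ φ)) = 1 − 0.000 = 1.000
¬1 = 1 − 1.000 = 0.000
¬χ = 1 − 0.856 = 0.144
¬χ ∨ φ = max(0.144, 0.850) = 0.850
¬(¬χ ∨ φ) = 1 − 0.850 = 0.150
¬1 ∨ ¬(¬χ ∨ φ) = max(0.000, 0.150) = 0.150
¬¬(χ ⇒ (χ ⇒ φ)) ≡ (¬1 ∨ ¬(¬χ ∨ φ)) = 1 − |1.000 − 0.150| = 1 − 0.850 = 0.150
¬(¬¬(χ ⇒ (χ ⇒ φ)) ≡ (¬1 ∨ ¬(¬χ ∨ φ))) = 1 − 0.150 = 0.850

0.850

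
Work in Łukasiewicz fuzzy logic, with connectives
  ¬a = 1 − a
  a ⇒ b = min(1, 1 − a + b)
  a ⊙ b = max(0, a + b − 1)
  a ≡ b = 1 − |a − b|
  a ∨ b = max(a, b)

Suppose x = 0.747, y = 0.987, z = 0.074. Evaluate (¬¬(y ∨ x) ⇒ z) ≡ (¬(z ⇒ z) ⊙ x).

y ∨ x = max(0.987, 0.747) = 0.987
¬(y ∨ x) = 1 − 0.987 = 0.013
¬¬(y ∨ x) = 1 − 0.013 = 0.987
¬¬(y ∨ x) ⇒ z = min(1, 1 − 0.987 + 0.074) = min(1, 0.087) = 0.087
z ⇒ z = min(1, 1 − 0.074 + 0.074) = min(1, 1.000) = 1.000
¬(z ⇒ z) = 1 − 1.000 = 0.000
¬(z ⇒ z) ⊙ x = max(0, 0.000 + 0.747 − 1) = max(0, -0.253) = 0.000
(¬¬(y ∨ x) ⇒ z) ≡ (¬(z ⇒ z) ⊙ x) = 1 − |0.087 − 0.000| = 1 − 0.087 = 0.913

0.913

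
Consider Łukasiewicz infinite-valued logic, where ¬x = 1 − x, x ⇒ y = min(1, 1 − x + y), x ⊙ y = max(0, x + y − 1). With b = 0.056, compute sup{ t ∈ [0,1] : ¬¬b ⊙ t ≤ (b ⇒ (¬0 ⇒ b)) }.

¬b = 1 − 0.056 = 0.944
¬¬b = 1 − 0.944 = 0.056
So the left factor is ¬¬b = 0.056.
¬0 = 1 − 0.000 = 1.000
¬0 ⇒ b = min(1, 1 − 1.000 + 0.056) = min(1, 0.056) = 0.056
b ⇒ (¬0 ⇒ b) = min(1, 1 − 0.056 + 0.056) = min(1, 1.000) = 1.000
So the right-hand bound is b ⇒ (¬0 ⇒ b) = 1.000.
The residuum of the Łukasiewicz t-norm gives the supremum: min(1, 1 − 0.056 + 1.000).
1 − 0.056 + 1.000 = 1.944, so t = min(1, 1.944) = 1.000.
Check: 0.056 ⊙ 1.000 = max(0, 0.056) = 0.056 ≤ 1.000.

1.000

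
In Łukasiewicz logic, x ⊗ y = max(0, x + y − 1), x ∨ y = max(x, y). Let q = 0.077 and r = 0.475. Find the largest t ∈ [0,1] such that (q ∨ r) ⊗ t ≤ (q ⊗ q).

0.525

q ∨ r = max(0.077, 0.475) = 0.475
So the left factor is q ∨ r = 0.475.
q ⊗ q = max(0, 0.077 + 0.077 − 1) = max(0, -0.846) = 0.000
So the right-hand bound is q ⊗ q = 0.000.
The residuum of the Łukasiewicz t-norm gives the supremum: min(1, 1 − 0.475 + 0.000).
1 − 0.475 + 0.000 = 0.525, so t = min(1, 0.525) = 0.525.
Check: 0.475 ⊗ 0.525 = max(0, 0.000) = 0.000 ≤ 0.000.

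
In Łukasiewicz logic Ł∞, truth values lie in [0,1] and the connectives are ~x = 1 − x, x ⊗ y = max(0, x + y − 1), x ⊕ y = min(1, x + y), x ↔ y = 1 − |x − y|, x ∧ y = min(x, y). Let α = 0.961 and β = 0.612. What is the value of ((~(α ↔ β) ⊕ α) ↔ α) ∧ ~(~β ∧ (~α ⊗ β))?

α ↔ β = 1 − |0.961 − 0.612| = 1 − 0.349 = 0.651
~(α ↔ β) = 1 − 0.651 = 0.349
~(α ↔ β) ⊕ α = min(1, 0.349 + 0.961) = min(1, 1.310) = 1.000
(~(α ↔ β) ⊕ α) ↔ α = 1 − |1.000 − 0.961| = 1 − 0.039 = 0.961
~β = 1 − 0.612 = 0.388
~α = 1 − 0.961 = 0.039
~α ⊗ β = max(0, 0.039 + 0.612 − 1) = max(0, -0.349) = 0.000
~β ∧ (~α ⊗ β) = min(0.388, 0.000) = 0.000
~(~β ∧ (~α ⊗ β)) = 1 − 0.000 = 1.000
((~(α ↔ β) ⊕ α) ↔ α) ∧ ~(~β ∧ (~α ⊗ β)) = min(0.961, 1.000) = 0.961

0.961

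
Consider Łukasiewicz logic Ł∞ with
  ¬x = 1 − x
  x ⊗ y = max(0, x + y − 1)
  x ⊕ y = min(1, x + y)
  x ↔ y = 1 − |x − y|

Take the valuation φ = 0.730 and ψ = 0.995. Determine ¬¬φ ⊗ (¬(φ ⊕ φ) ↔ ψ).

0.000

¬φ = 1 − 0.730 = 0.270
¬¬φ = 1 − 0.270 = 0.730
φ ⊕ φ = min(1, 0.730 + 0.730) = min(1, 1.460) = 1.000
¬(φ ⊕ φ) = 1 − 1.000 = 0.000
¬(φ ⊕ φ) ↔ ψ = 1 − |0.000 − 0.995| = 1 − 0.995 = 0.005
¬¬φ ⊗ (¬(φ ⊕ φ) ↔ ψ) = max(0, 0.730 + 0.005 − 1) = max(0, -0.265) = 0.000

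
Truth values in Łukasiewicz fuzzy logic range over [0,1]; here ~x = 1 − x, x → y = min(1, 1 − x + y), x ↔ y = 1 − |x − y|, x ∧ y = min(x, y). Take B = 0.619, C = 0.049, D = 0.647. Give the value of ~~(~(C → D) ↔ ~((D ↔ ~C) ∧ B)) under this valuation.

0.619

C → D = min(1, 1 − 0.049 + 0.647) = min(1, 1.598) = 1.000
~(C → D) = 1 − 1.000 = 0.000
~C = 1 − 0.049 = 0.951
D ↔ ~C = 1 − |0.647 − 0.951| = 1 − 0.304 = 0.696
(D ↔ ~C) ∧ B = min(0.696, 0.619) = 0.619
~((D ↔ ~C) ∧ B) = 1 − 0.619 = 0.381
~(C → D) ↔ ~((D ↔ ~C) ∧ B) = 1 − |0.000 − 0.381| = 1 − 0.381 = 0.619
~(~(C → D) ↔ ~((D ↔ ~C) ∧ B)) = 1 − 0.619 = 0.381
~~(~(C → D) ↔ ~((D ↔ ~C) ∧ B)) = 1 − 0.381 = 0.619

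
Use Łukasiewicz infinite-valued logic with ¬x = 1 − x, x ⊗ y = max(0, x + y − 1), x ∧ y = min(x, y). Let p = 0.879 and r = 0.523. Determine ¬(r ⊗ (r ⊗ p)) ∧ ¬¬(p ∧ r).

0.523

r ⊗ p = max(0, 0.523 + 0.879 − 1) = max(0, 0.402) = 0.402
r ⊗ (r ⊗ p) = max(0, 0.523 + 0.402 − 1) = max(0, -0.075) = 0.000
¬(r ⊗ (r ⊗ p)) = 1 − 0.000 = 1.000
p ∧ r = min(0.879, 0.523) = 0.523
¬(p ∧ r) = 1 − 0.523 = 0.477
¬¬(p ∧ r) = 1 − 0.477 = 0.523
¬(r ⊗ (r ⊗ p)) ∧ ¬¬(p ∧ r) = min(1.000, 0.523) = 0.523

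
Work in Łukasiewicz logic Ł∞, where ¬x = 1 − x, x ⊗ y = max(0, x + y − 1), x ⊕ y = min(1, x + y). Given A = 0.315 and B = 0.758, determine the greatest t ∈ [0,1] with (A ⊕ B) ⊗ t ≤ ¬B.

A ⊕ B = min(1, 0.315 + 0.758) = min(1, 1.073) = 1.000
So the left factor is A ⊕ B = 1.000.
¬B = 1 − 0.758 = 0.242
So the right-hand bound is ¬B = 0.242.
The residuum of the Łukasiewicz t-norm gives the supremum: min(1, 1 − 1.000 + 0.242).
1 − 1.000 + 0.242 = 0.242, so t = min(1, 0.242) = 0.242.
Check: 1.000 ⊗ 0.242 = max(0, 0.242) = 0.242 ≤ 0.242.

0.242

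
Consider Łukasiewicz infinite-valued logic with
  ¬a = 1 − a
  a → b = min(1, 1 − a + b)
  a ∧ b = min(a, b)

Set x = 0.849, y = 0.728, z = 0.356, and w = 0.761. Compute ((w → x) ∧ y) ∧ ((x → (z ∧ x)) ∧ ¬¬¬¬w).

0.507

w → x = min(1, 1 − 0.761 + 0.849) = min(1, 1.088) = 1.000
(w → x) ∧ y = min(1.000, 0.728) = 0.728
z ∧ x = min(0.356, 0.849) = 0.356
x → (z ∧ x) = min(1, 1 − 0.849 + 0.356) = min(1, 0.507) = 0.507
¬w = 1 − 0.761 = 0.239
¬¬w = 1 − 0.239 = 0.761
¬¬¬w = 1 − 0.761 = 0.239
¬¬¬¬w = 1 − 0.239 = 0.761
(x → (z ∧ x)) ∧ ¬¬¬¬w = min(0.507, 0.761) = 0.507
((w → x) ∧ y) ∧ ((x → (z ∧ x)) ∧ ¬¬¬¬w) = min(0.728, 0.507) = 0.507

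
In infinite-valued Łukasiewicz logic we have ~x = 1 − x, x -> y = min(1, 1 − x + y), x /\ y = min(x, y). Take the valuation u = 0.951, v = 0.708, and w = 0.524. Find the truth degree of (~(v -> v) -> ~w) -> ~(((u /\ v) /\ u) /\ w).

v -> v = min(1, 1 − 0.708 + 0.708) = min(1, 1.000) = 1.000
~(v -> v) = 1 − 1.000 = 0.000
~w = 1 − 0.524 = 0.476
~(v -> v) -> ~w = min(1, 1 − 0.000 + 0.476) = min(1, 1.476) = 1.000
u /\ v = min(0.951, 0.708) = 0.708
(u /\ v) /\ u = min(0.708, 0.951) = 0.708
((u /\ v) /\ u) /\ w = min(0.708, 0.524) = 0.524
~(((u /\ v) /\ u) /\ w) = 1 − 0.524 = 0.476
(~(v -> v) -> ~w) -> ~(((u /\ v) /\ u) /\ w) = min(1, 1 − 1.000 + 0.476) = min(1, 0.476) = 0.476

0.476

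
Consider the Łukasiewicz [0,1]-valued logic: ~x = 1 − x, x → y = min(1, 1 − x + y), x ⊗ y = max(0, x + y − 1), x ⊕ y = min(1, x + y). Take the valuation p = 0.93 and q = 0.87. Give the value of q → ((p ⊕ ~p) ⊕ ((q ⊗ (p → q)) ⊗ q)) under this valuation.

~p = 1 − 0.93 = 0.07
p ⊕ ~p = min(1, 0.93 + 0.07) = min(1, 1.00) = 1.00
p → q = min(1, 1 − 0.93 + 0.87) = min(1, 0.94) = 0.94
q ⊗ (p → q) = max(0, 0.87 + 0.94 − 1) = max(0, 0.81) = 0.81
(q ⊗ (p → q)) ⊗ q = max(0, 0.81 + 0.87 − 1) = max(0, 0.68) = 0.68
(p ⊕ ~p) ⊕ ((q ⊗ (p → q)) ⊗ q) = min(1, 1.00 + 0.68) = min(1, 1.68) = 1.00
q → ((p ⊕ ~p) ⊕ ((q ⊗ (p → q)) ⊗ q)) = min(1, 1 − 0.87 + 1.00) = min(1, 1.13) = 1.00

1.00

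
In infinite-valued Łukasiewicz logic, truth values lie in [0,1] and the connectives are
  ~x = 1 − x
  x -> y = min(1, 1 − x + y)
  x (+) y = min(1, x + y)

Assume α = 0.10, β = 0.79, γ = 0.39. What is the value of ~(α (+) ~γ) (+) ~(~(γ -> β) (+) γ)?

~γ = 1 − 0.39 = 0.61
α (+) ~γ = min(1, 0.10 + 0.61) = min(1, 0.71) = 0.71
~(α (+) ~γ) = 1 − 0.71 = 0.29
γ -> β = min(1, 1 − 0.39 + 0.79) = min(1, 1.40) = 1.00
~(γ -> β) = 1 − 1.00 = 0.00
~(γ -> β) (+) γ = min(1, 0.00 + 0.39) = min(1, 0.39) = 0.39
~(~(γ -> β) (+) γ) = 1 − 0.39 = 0.61
~(α (+) ~γ) (+) ~(~(γ -> β) (+) γ) = min(1, 0.29 + 0.61) = min(1, 0.90) = 0.90

0.90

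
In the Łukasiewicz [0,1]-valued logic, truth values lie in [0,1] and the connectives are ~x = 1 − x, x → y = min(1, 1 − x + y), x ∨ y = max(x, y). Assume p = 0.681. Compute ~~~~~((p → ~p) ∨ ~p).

0.362

~p = 1 − 0.681 = 0.319
p → ~p = min(1, 1 − 0.681 + 0.319) = min(1, 0.638) = 0.638
(p → ~p) ∨ ~p = max(0.638, 0.319) = 0.638
~((p → ~p) ∨ ~p) = 1 − 0.638 = 0.362
~~((p → ~p) ∨ ~p) = 1 − 0.362 = 0.638
~~~((p → ~p) ∨ ~p) = 1 − 0.638 = 0.362
~~~~((p → ~p) ∨ ~p) = 1 − 0.362 = 0.638
~~~~~((p → ~p) ∨ ~p) = 1 − 0.638 = 0.362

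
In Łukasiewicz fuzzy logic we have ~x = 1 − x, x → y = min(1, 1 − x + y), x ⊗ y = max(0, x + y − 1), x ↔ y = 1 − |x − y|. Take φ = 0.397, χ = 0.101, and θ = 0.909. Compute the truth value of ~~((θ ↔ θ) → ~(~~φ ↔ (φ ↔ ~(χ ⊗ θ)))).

θ ↔ θ = 1 − |0.909 − 0.909| = 1 − 0.000 = 1.000
~φ = 1 − 0.397 = 0.603
~~φ = 1 − 0.603 = 0.397
χ ⊗ θ = max(0, 0.101 + 0.909 − 1) = max(0, 0.010) = 0.010
~(χ ⊗ θ) = 1 − 0.010 = 0.990
φ ↔ ~(χ ⊗ θ) = 1 − |0.397 − 0.990| = 1 − 0.593 = 0.407
~~φ ↔ (φ ↔ ~(χ ⊗ θ)) = 1 − |0.397 − 0.407| = 1 − 0.010 = 0.990
~(~~φ ↔ (φ ↔ ~(χ ⊗ θ))) = 1 − 0.990 = 0.010
(θ ↔ θ) → ~(~~φ ↔ (φ ↔ ~(χ ⊗ θ))) = min(1, 1 − 1.000 + 0.010) = min(1, 0.010) = 0.010
~((θ ↔ θ) → ~(~~φ ↔ (φ ↔ ~(χ ⊗ θ)))) = 1 − 0.010 = 0.990
~~((θ ↔ θ) → ~(~~φ ↔ (φ ↔ ~(χ ⊗ θ)))) = 1 − 0.990 = 0.010

0.010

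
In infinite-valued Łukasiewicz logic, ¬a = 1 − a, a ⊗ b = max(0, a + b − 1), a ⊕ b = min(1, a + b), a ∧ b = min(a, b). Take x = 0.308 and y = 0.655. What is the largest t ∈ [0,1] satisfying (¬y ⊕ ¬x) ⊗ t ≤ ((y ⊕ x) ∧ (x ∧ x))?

¬y = 1 − 0.655 = 0.345
¬x = 1 − 0.308 = 0.692
¬y ⊕ ¬x = min(1, 0.345 + 0.692) = min(1, 1.037) = 1.000
So the left factor is ¬y ⊕ ¬x = 1.000.
y ⊕ x = min(1, 0.655 + 0.308) = min(1, 0.963) = 0.963
x ∧ x = min(0.308, 0.308) = 0.308
(y ⊕ x) ∧ (x ∧ x) = min(0.963, 0.308) = 0.308
So the right-hand bound is (y ⊕ x) ∧ (x ∧ x) = 0.308.
The residuum of the Łukasiewicz t-norm gives the supremum: min(1, 1 − 1.000 + 0.308).
1 − 1.000 + 0.308 = 0.308, so t = min(1, 0.308) = 0.308.
Check: 1.000 ⊗ 0.308 = max(0, 0.308) = 0.308 ≤ 0.308.

0.308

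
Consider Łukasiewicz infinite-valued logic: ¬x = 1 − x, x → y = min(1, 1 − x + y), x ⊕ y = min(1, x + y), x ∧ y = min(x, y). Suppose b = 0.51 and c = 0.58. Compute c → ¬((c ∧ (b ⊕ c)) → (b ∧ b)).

b ⊕ c = min(1, 0.51 + 0.58) = min(1, 1.09) = 1.00
c ∧ (b ⊕ c) = min(0.58, 1.00) = 0.58
b ∧ b = min(0.51, 0.51) = 0.51
(c ∧ (b ⊕ c)) → (b ∧ b) = min(1, 1 − 0.58 + 0.51) = min(1, 0.93) = 0.93
¬((c ∧ (b ⊕ c)) → (b ∧ b)) = 1 − 0.93 = 0.07
c → ¬((c ∧ (b ⊕ c)) → (b ∧ b)) = min(1, 1 − 0.58 + 0.07) = min(1, 0.49) = 0.49

0.49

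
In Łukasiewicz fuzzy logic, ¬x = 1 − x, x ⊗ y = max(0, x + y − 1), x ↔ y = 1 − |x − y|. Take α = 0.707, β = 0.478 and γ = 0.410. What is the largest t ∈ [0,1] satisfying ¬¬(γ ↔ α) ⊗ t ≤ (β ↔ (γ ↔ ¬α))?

0.892

γ ↔ α = 1 − |0.410 − 0.707| = 1 − 0.297 = 0.703
¬(γ ↔ α) = 1 − 0.703 = 0.297
¬¬(γ ↔ α) = 1 − 0.297 = 0.703
So the left factor is ¬¬(γ ↔ α) = 0.703.
¬α = 1 − 0.707 = 0.293
γ ↔ ¬α = 1 − |0.410 − 0.293| = 1 − 0.117 = 0.883
β ↔ (γ ↔ ¬α) = 1 − |0.478 − 0.883| = 1 − 0.405 = 0.595
So the right-hand bound is β ↔ (γ ↔ ¬α) = 0.595.
The residuum of the Łukasiewicz t-norm gives the supremum: min(1, 1 − 0.703 + 0.595).
1 − 0.703 + 0.595 = 0.892, so t = min(1, 0.892) = 0.892.
Check: 0.703 ⊗ 0.892 = max(0, 0.595) = 0.595 ≤ 0.595.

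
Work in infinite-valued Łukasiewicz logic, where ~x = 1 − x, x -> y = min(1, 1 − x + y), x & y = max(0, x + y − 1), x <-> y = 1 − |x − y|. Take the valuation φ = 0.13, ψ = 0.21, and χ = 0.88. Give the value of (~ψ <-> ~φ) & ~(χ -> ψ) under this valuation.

~ψ = 1 − 0.21 = 0.79
~φ = 1 − 0.13 = 0.87
~ψ <-> ~φ = 1 − |0.79 − 0.87| = 1 − 0.08 = 0.92
χ -> ψ = min(1, 1 − 0.88 + 0.21) = min(1, 0.33) = 0.33
~(χ -> ψ) = 1 − 0.33 = 0.67
(~ψ <-> ~φ) & ~(χ -> ψ) = max(0, 0.92 + 0.67 − 1) = max(0, 0.59) = 0.59

0.59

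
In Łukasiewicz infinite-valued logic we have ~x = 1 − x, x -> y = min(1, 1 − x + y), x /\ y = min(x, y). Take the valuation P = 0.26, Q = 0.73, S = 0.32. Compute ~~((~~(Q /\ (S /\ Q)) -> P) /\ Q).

S /\ Q = min(0.32, 0.73) = 0.32
Q /\ (S /\ Q) = min(0.73, 0.32) = 0.32
~(Q /\ (S /\ Q)) = 1 − 0.32 = 0.68
~~(Q /\ (S /\ Q)) = 1 − 0.68 = 0.32
~~(Q /\ (S /\ Q)) -> P = min(1, 1 − 0.32 + 0.26) = min(1, 0.94) = 0.94
(~~(Q /\ (S /\ Q)) -> P) /\ Q = min(0.94, 0.73) = 0.73
~((~~(Q /\ (S /\ Q)) -> P) /\ Q) = 1 − 0.73 = 0.27
~~((~~(Q /\ (S /\ Q)) -> P) /\ Q) = 1 − 0.27 = 0.73

0.73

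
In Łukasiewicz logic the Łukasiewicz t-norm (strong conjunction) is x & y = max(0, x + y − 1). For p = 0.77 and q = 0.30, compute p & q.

0.07

p & q = max(0, 0.77 + 0.30 − 1) = max(0, 0.07) = 0.07
For comparison, the Gödel (minimum) t-norm min(x, y) would give 0.30.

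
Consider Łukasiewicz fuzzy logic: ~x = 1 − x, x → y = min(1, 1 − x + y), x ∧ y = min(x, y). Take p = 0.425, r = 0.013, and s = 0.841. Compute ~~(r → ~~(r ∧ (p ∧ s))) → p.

p ∧ s = min(0.425, 0.841) = 0.425
r ∧ (p ∧ s) = min(0.013, 0.425) = 0.013
~(r ∧ (p ∧ s)) = 1 − 0.013 = 0.987
~~(r ∧ (p ∧ s)) = 1 − 0.987 = 0.013
r → ~~(r ∧ (p ∧ s)) = min(1, 1 − 0.013 + 0.013) = min(1, 1.000) = 1.000
~(r → ~~(r ∧ (p ∧ s))) = 1 − 1.000 = 0.000
~~(r → ~~(r ∧ (p ∧ s))) = 1 − 0.000 = 1.000
~~(r → ~~(r ∧ (p ∧ s))) → p = min(1, 1 − 1.000 + 0.425) = min(1, 0.425) = 0.425

0.425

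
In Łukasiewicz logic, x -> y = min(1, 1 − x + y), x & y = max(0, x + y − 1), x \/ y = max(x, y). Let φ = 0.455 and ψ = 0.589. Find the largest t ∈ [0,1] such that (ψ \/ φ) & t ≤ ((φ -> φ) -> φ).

0.866

ψ \/ φ = max(0.589, 0.455) = 0.589
So the left factor is ψ \/ φ = 0.589.
φ -> φ = min(1, 1 − 0.455 + 0.455) = min(1, 1.000) = 1.000
(φ -> φ) -> φ = min(1, 1 − 1.000 + 0.455) = min(1, 0.455) = 0.455
So the right-hand bound is (φ -> φ) -> φ = 0.455.
The residuum of the Łukasiewicz t-norm gives the supremum: min(1, 1 − 0.589 + 0.455).
1 − 0.589 + 0.455 = 0.866, so t = min(1, 0.866) = 0.866.
Check: 0.589 & 0.866 = max(0, 0.455) = 0.455 ≤ 0.455.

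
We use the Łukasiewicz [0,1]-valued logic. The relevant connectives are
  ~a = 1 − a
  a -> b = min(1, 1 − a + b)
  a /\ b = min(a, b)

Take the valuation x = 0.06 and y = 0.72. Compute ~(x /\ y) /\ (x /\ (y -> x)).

x /\ y = min(0.06, 0.72) = 0.06
~(x /\ y) = 1 − 0.06 = 0.94
y -> x = min(1, 1 − 0.72 + 0.06) = min(1, 0.34) = 0.34
x /\ (y -> x) = min(0.06, 0.34) = 0.06
~(x /\ y) /\ (x /\ (y -> x)) = min(0.94, 0.06) = 0.06

0.06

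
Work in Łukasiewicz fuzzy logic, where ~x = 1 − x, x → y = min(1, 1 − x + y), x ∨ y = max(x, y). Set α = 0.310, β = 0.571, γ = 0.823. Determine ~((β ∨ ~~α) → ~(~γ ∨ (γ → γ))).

0.571

~α = 1 − 0.310 = 0.690
~~α = 1 − 0.690 = 0.310
β ∨ ~~α = max(0.571, 0.310) = 0.571
~γ = 1 − 0.823 = 0.177
γ → γ = min(1, 1 − 0.823 + 0.823) = min(1, 1.000) = 1.000
~γ ∨ (γ → γ) = max(0.177, 1.000) = 1.000
~(~γ ∨ (γ → γ)) = 1 − 1.000 = 0.000
(β ∨ ~~α) → ~(~γ ∨ (γ → γ)) = min(1, 1 − 0.571 + 0.000) = min(1, 0.429) = 0.429
~((β ∨ ~~α) → ~(~γ ∨ (γ → γ))) = 1 − 0.429 = 0.571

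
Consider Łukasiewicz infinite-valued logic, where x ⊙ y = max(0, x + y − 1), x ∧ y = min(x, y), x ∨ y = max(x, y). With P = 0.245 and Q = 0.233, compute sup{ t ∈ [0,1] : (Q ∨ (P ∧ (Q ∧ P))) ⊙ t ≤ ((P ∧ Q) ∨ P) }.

Q ∧ P = min(0.233, 0.245) = 0.233
P ∧ (Q ∧ P) = min(0.245, 0.233) = 0.233
Q ∨ (P ∧ (Q ∧ P)) = max(0.233, 0.233) = 0.233
So the left factor is Q ∨ (P ∧ (Q ∧ P)) = 0.233.
P ∧ Q = min(0.245, 0.233) = 0.233
(P ∧ Q) ∨ P = max(0.233, 0.245) = 0.245
So the right-hand bound is (P ∧ Q) ∨ P = 0.245.
The residuum of the Łukasiewicz t-norm gives the supremum: min(1, 1 − 0.233 + 0.245).
1 − 0.233 + 0.245 = 1.012, so t = min(1, 1.012) = 1.000.
Check: 0.233 ⊙ 1.000 = max(0, 0.233) = 0.233 ≤ 0.245.

1.000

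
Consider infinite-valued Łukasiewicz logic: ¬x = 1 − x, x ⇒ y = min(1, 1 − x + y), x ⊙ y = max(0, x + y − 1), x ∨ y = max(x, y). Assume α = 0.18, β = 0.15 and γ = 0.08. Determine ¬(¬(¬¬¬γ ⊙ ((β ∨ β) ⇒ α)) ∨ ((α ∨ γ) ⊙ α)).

¬γ = 1 − 0.08 = 0.92
¬¬γ = 1 − 0.92 = 0.08
¬¬¬γ = 1 − 0.08 = 0.92
β ∨ β = max(0.15, 0.15) = 0.15
(β ∨ β) ⇒ α = min(1, 1 − 0.15 + 0.18) = min(1, 1.03) = 1.00
¬¬¬γ ⊙ ((β ∨ β) ⇒ α) = max(0, 0.92 + 1.00 − 1) = max(0, 0.92) = 0.92
¬(¬¬¬γ ⊙ ((β ∨ β) ⇒ α)) = 1 − 0.92 = 0.08
α ∨ γ = max(0.18, 0.08) = 0.18
(α ∨ γ) ⊙ α = max(0, 0.18 + 0.18 − 1) = max(0, -0.64) = 0.00
¬(¬¬¬γ ⊙ ((β ∨ β) ⇒ α)) ∨ ((α ∨ γ) ⊙ α) = max(0.08, 0.00) = 0.08
¬(¬(¬¬¬γ ⊙ ((β ∨ β) ⇒ α)) ∨ ((α ∨ γ) ⊙ α)) = 1 − 0.08 = 0.92

0.92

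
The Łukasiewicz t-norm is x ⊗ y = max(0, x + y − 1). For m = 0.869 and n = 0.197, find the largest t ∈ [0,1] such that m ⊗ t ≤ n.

0.328

The residuum of the Łukasiewicz t-norm gives the supremum: min(1, 1 − 0.869 + 0.197).
1 − 0.869 + 0.197 = 0.328, so t = min(1, 0.328) = 0.328.
Check: 0.869 ⊗ 0.328 = max(0, 0.197) = 0.197 ≤ 0.197.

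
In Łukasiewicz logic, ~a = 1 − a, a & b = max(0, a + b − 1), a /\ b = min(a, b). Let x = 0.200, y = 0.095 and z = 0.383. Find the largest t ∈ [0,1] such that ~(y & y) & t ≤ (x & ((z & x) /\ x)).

y & y = max(0, 0.095 + 0.095 − 1) = max(0, -0.810) = 0.000
~(y & y) = 1 − 0.000 = 1.000
So the left factor is ~(y & y) = 1.000.
z & x = max(0, 0.383 + 0.200 − 1) = max(0, -0.417) = 0.000
(z & x) /\ x = min(0.000, 0.200) = 0.000
x & ((z & x) /\ x) = max(0, 0.200 + 0.000 − 1) = max(0, -0.800) = 0.000
So the right-hand bound is x & ((z & x) /\ x) = 0.000.
The residuum of the Łukasiewicz t-norm gives the supremum: min(1, 1 − 1.000 + 0.000).
1 − 1.000 + 0.000 = 0.000, so t = min(1, 0.000) = 0.000.
Check: 1.000 & 0.000 = max(0, 0.000) = 0.000 ≤ 0.000.

0.000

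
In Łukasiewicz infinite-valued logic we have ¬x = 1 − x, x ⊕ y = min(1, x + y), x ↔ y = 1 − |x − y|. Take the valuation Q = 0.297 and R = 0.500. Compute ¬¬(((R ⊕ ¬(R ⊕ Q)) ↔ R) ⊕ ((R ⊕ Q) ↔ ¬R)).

R ⊕ Q = min(1, 0.500 + 0.297) = min(1, 0.797) = 0.797
¬(R ⊕ Q) = 1 − 0.797 = 0.203
R ⊕ ¬(R ⊕ Q) = min(1, 0.500 + 0.203) = min(1, 0.703) = 0.703
(R ⊕ ¬(R ⊕ Q)) ↔ R = 1 − |0.703 − 0.500| = 1 − 0.203 = 0.797
¬R = 1 − 0.500 = 0.500
(R ⊕ Q) ↔ ¬R = 1 − |0.797 − 0.500| = 1 − 0.297 = 0.703
((R ⊕ ¬(R ⊕ Q)) ↔ R) ⊕ ((R ⊕ Q) ↔ ¬R) = min(1, 0.797 + 0.703) = min(1, 1.500) = 1.000
¬(((R ⊕ ¬(R ⊕ Q)) ↔ R) ⊕ ((R ⊕ Q) ↔ ¬R)) = 1 − 1.000 = 0.000
¬¬(((R ⊕ ¬(R ⊕ Q)) ↔ R) ⊕ ((R ⊕ Q) ↔ ¬R)) = 1 − 0.000 = 1.000

1.000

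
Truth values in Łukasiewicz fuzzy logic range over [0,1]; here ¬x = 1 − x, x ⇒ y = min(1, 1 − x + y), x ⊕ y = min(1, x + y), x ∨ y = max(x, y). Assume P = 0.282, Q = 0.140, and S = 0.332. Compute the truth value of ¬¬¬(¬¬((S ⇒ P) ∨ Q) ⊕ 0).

0.050

S ⇒ P = min(1, 1 − 0.332 + 0.282) = min(1, 0.950) = 0.950
(S ⇒ P) ∨ Q = max(0.950, 0.140) = 0.950
¬((S ⇒ P) ∨ Q) = 1 − 0.950 = 0.050
¬¬((S ⇒ P) ∨ Q) = 1 − 0.050 = 0.950
¬¬((S ⇒ P) ∨ Q) ⊕ 0 = min(1, 0.950 + 0.000) = min(1, 0.950) = 0.950
¬(¬¬((S ⇒ P) ∨ Q) ⊕ 0) = 1 − 0.950 = 0.050
¬¬(¬¬((S ⇒ P) ∨ Q) ⊕ 0) = 1 − 0.050 = 0.950
¬¬¬(¬¬((S ⇒ P) ∨ Q) ⊕ 0) = 1 − 0.950 = 0.050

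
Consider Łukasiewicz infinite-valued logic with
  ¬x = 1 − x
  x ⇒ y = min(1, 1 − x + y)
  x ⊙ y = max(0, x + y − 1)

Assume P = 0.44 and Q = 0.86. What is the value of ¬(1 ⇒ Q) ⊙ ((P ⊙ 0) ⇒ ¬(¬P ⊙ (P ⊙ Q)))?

1 ⇒ Q = min(1, 1 − 1.00 + 0.86) = min(1, 0.86) = 0.86
¬(1 ⇒ Q) = 1 − 0.86 = 0.14
P ⊙ 0 = max(0, 0.44 + 0.00 − 1) = max(0, -0.56) = 0.00
¬P = 1 − 0.44 = 0.56
P ⊙ Q = max(0, 0.44 + 0.86 − 1) = max(0, 0.30) = 0.30
¬P ⊙ (P ⊙ Q) = max(0, 0.56 + 0.30 − 1) = max(0, -0.14) = 0.00
¬(¬P ⊙ (P ⊙ Q)) = 1 − 0.00 = 1.00
(P ⊙ 0) ⇒ ¬(¬P ⊙ (P ⊙ Q)) = min(1, 1 − 0.00 + 1.00) = min(1, 2.00) = 1.00
¬(1 ⇒ Q) ⊙ ((P ⊙ 0) ⇒ ¬(¬P ⊙ (P ⊙ Q))) = max(0, 0.14 + 1.00 − 1) = max(0, 0.14) = 0.14

0.14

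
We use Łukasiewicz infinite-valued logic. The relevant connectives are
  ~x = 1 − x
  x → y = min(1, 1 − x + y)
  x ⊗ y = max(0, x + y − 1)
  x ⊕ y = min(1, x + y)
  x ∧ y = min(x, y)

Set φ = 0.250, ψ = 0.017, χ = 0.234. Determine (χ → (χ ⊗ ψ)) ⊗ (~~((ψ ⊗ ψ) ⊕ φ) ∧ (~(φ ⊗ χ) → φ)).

0.016

χ ⊗ ψ = max(0, 0.234 + 0.017 − 1) = max(0, -0.749) = 0.000
χ → (χ ⊗ ψ) = min(1, 1 − 0.234 + 0.000) = min(1, 0.766) = 0.766
ψ ⊗ ψ = max(0, 0.017 + 0.017 − 1) = max(0, -0.966) = 0.000
(ψ ⊗ ψ) ⊕ φ = min(1, 0.000 + 0.250) = min(1, 0.250) = 0.250
~((ψ ⊗ ψ) ⊕ φ) = 1 − 0.250 = 0.750
~~((ψ ⊗ ψ) ⊕ φ) = 1 − 0.750 = 0.250
φ ⊗ χ = max(0, 0.250 + 0.234 − 1) = max(0, -0.516) = 0.000
~(φ ⊗ χ) = 1 − 0.000 = 1.000
~(φ ⊗ χ) → φ = min(1, 1 − 1.000 + 0.250) = min(1, 0.250) = 0.250
~~((ψ ⊗ ψ) ⊕ φ) ∧ (~(φ ⊗ χ) → φ) = min(0.250, 0.250) = 0.250
(χ → (χ ⊗ ψ)) ⊗ (~~((ψ ⊗ ψ) ⊕ φ) ∧ (~(φ ⊗ χ) → φ)) = max(0, 0.766 + 0.250 − 1) = max(0, 0.016) = 0.016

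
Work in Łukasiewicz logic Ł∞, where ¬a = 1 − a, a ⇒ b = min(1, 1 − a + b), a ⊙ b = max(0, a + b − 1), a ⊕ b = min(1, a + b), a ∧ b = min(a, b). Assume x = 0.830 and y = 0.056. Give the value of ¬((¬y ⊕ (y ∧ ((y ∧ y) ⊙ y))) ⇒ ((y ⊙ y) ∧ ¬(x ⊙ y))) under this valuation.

¬y = 1 − 0.056 = 0.944
y ∧ y = min(0.056, 0.056) = 0.056
(y ∧ y) ⊙ y = max(0, 0.056 + 0.056 − 1) = max(0, -0.888) = 0.000
y ∧ ((y ∧ y) ⊙ y) = min(0.056, 0.000) = 0.000
¬y ⊕ (y ∧ ((y ∧ y) ⊙ y)) = min(1, 0.944 + 0.000) = min(1, 0.944) = 0.944
y ⊙ y = max(0, 0.056 + 0.056 − 1) = max(0, -0.888) = 0.000
x ⊙ y = max(0, 0.830 + 0.056 − 1) = max(0, -0.114) = 0.000
¬(x ⊙ y) = 1 − 0.000 = 1.000
(y ⊙ y) ∧ ¬(x ⊙ y) = min(0.000, 1.000) = 0.000
(¬y ⊕ (y ∧ ((y ∧ y) ⊙ y))) ⇒ ((y ⊙ y) ∧ ¬(x ⊙ y)) = min(1, 1 − 0.944 + 0.000) = min(1, 0.056) = 0.056
¬((¬y ⊕ (y ∧ ((y ∧ y) ⊙ y))) ⇒ ((y ⊙ y) ∧ ¬(x ⊙ y))) = 1 − 0.056 = 0.944

0.944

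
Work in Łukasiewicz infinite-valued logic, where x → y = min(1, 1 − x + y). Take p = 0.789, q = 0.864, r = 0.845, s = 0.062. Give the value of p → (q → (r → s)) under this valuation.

r → s = min(1, 1 − 0.845 + 0.062) = min(1, 0.217) = 0.217
q → (r → s) = min(1, 1 − 0.864 + 0.217) = min(1, 0.353) = 0.353
p → (q → (r → s)) = min(1, 1 − 0.789 + 0.353) = min(1, 0.564) = 0.564

0.564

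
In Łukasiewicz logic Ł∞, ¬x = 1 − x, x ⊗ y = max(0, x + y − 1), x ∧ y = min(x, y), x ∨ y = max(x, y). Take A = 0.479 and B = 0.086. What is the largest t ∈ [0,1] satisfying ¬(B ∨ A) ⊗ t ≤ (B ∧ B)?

B ∨ A = max(0.086, 0.479) = 0.479
¬(B ∨ A) = 1 − 0.479 = 0.521
So the left factor is ¬(B ∨ A) = 0.521.
B ∧ B = min(0.086, 0.086) = 0.086
So the right-hand bound is B ∧ B = 0.086.
The residuum of the Łukasiewicz t-norm gives the supremum: min(1, 1 − 0.521 + 0.086).
1 − 0.521 + 0.086 = 0.565, so t = min(1, 0.565) = 0.565.
Check: 0.521 ⊗ 0.565 = max(0, 0.086) = 0.086 ≤ 0.086.

0.565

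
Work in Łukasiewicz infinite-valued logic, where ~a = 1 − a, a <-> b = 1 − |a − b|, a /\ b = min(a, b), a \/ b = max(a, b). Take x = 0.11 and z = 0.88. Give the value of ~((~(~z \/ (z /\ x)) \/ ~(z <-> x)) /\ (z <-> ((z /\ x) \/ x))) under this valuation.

~z = 1 − 0.88 = 0.12
z /\ x = min(0.88, 0.11) = 0.11
~z \/ (z /\ x) = max(0.12, 0.11) = 0.12
~(~z \/ (z /\ x)) = 1 − 0.12 = 0.88
z <-> x = 1 − |0.88 − 0.11| = 1 − 0.77 = 0.23
~(z <-> x) = 1 − 0.23 = 0.77
~(~z \/ (z /\ x)) \/ ~(z <-> x) = max(0.88, 0.77) = 0.88
(z /\ x) \/ x = max(0.11, 0.11) = 0.11
z <-> ((z /\ x) \/ x) = 1 − |0.88 − 0.11| = 1 − 0.77 = 0.23
(~(~z \/ (z /\ x)) \/ ~(z <-> x)) /\ (z <-> ((z /\ x) \/ x)) = min(0.88, 0.23) = 0.23
~((~(~z \/ (z /\ x)) \/ ~(z <-> x)) /\ (z <-> ((z /\ x) \/ x))) = 1 − 0.23 = 0.77

0.77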